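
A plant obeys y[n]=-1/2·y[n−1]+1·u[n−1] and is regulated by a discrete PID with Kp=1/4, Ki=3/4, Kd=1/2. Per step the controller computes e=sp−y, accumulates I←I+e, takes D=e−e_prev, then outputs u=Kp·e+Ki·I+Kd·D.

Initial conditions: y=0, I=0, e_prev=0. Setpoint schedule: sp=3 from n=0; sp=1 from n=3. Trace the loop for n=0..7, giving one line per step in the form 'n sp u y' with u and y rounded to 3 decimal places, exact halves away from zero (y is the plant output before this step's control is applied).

(exact arithmetic carried between steps; '≈' marks a value shown rounded to 6 d.p. or computed from one; I and e_prev carry over from the previous line; the table rounds u and y to 3 d.p., halves away from zero)
n=0: y=0, sp=3, e=sp−y=3; I=3, D=e−e_prev=3; u=1/4·3+3/4·3+1/2·3=4.5; next y=-1/2·0+1·4.5=4.5
n=1: y=4.5, sp=3, e=sp−y=-1.5; I=1.5, D=e−e_prev=-4.5; u=1/4·(-1.5)+3/4·1.5+1/2·(-4.5)=-1.5; next y=-1/2·4.5+1·(-1.5)=-3.75
n=2: y=-3.75, sp=3, e=sp−y=6.75; I=8.25, D=e−e_prev=8.25; u=1/4·6.75+3/4·8.25+1/2·8.25=12; next y=-1/2·(-3.75)+1·12=13.875
n=3: y=13.875, sp=1, e=sp−y=-12.875; I=-4.625, D=e−e_prev=-19.625; u=1/4·(-12.875)+3/4·(-4.625)+1/2·(-19.625)=-16.5; next y=-1/2·13.875+1·(-16.5)=-23.4375
n=4: y=-23.4375, sp=1, e=sp−y=24.4375; I=19.8125, D=e−e_prev=37.3125; u=1/4·24.4375+3/4·19.8125+1/2·37.3125=39.625; next y=-1/2·(-23.4375)+1·39.625=51.34375
n=5: y=51.34375, sp=1, e=sp−y=-50.34375; I=-30.53125, D=e−e_prev=-74.78125; u=1/4·(-50.34375)+3/4·(-30.53125)+1/2·(-74.78125)=-72.875; next y=-1/2·51.34375+1·(-72.875)=-98.546875
n=6: y=-98.546875, sp=1, e=sp−y=99.546875; I=69.015625, D=e−e_prev=149.890625; u=1/4·99.546875+3/4·69.015625+1/2·149.890625=151.59375; next y=-1/2·(-98.546875)+1·151.59375≈200.867188
n=7: y≈200.867188, sp=1, e=sp−y≈-199.867188; I≈-130.851563, D=e−e_prev≈-299.414063; u=1/4·(-199.867188)+3/4·(-130.851563)+1/2·(-299.414063)≈-297.8125; next y=-1/2·200.867188+1·(-297.8125)≈-398.246094

0 3 4.500 0.000
1 3 -1.500 4.500
2 3 12.000 -3.750
3 1 -16.500 13.875
4 1 39.625 -23.438
5 1 -72.875 51.344
6 1 151.594 -98.547
7 1 -297.813 200.867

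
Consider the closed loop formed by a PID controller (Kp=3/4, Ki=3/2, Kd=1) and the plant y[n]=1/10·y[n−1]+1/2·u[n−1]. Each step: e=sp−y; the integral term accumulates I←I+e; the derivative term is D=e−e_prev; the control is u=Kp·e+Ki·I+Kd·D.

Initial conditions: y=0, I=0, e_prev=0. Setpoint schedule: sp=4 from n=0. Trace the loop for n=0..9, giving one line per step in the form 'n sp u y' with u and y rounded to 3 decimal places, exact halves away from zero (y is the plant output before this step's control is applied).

(exact arithmetic carried between steps; '≈' marks a value shown rounded to 6 d.p. or computed from one; I and e_prev carry over from the previous line; the table rounds u and y to 3 d.p., halves away from zero)
n=0: y=0, sp=4, e=sp−y=4; I=4, D=e−e_prev=4; u=3/4·4+3/2·4+1·4=13; next y=1/10·0+1/2·13=6.5
n=1: y=6.5, sp=4, e=sp−y=-2.5; I=1.5, D=e−e_prev=-6.5; u=3/4·(-2.5)+3/2·1.5+1·(-6.5)=-6.125; next y=1/10·6.5+1/2·(-6.125)=-2.4125
n=2: y=-2.4125, sp=4, e=sp−y=6.4125; I=7.9125, D=e−e_prev=8.9125; u=3/4·6.4125+3/2·7.9125+1·8.9125=25.590625; next y=1/10·(-2.4125)+1/2·25.590625≈12.554063
n=3: y≈12.554063, sp=4, e=sp−y≈-8.554063; I≈-0.641563, D=e−e_prev≈-14.966563; u=3/4·(-8.554063)+3/2·(-0.641563)+1·(-14.966563)≈-22.344453; next y=1/10·12.554063+1/2·(-22.344453)≈-9.916820
n=4: y≈-9.916820, sp=4, e=sp−y≈13.916820; I≈13.275258, D=e−e_prev≈22.470883; u=3/4·13.916820+3/2·13.275258+1·22.470883≈52.821385; next y=1/10·(-9.916820)+1/2·52.821385≈25.419010
n=5: y≈25.419010, sp=4, e=sp−y≈-21.419010; I≈-8.143753, D=e−e_prev≈-35.335831; u=3/4·(-21.419010)+3/2·(-8.143753)+1·(-35.335831)≈-63.615717; next y=1/10·25.419010+1/2·(-63.615717)≈-29.265958
n=6: y≈-29.265958, sp=4, e=sp−y≈33.265958; I≈25.122205, D=e−e_prev≈54.684968; u=3/4·33.265958+3/2·25.122205+1·54.684968≈117.317744; next y=1/10·(-29.265958)+1/2·117.317744≈55.732276
n=7: y≈55.732276, sp=4, e=sp−y≈-51.732276; I≈-26.610071, D=e−e_prev≈-84.998234; u=3/4·(-51.732276)+3/2·(-26.610071)+1·(-84.998234)≈-163.712547; next y=1/10·55.732276+1/2·(-163.712547)≈-76.283046
n=8: y≈-76.283046, sp=4, e=sp−y≈80.283046; I≈53.672975, D=e−e_prev≈132.015322; u=3/4·80.283046+3/2·53.672975+1·132.015322≈272.737069; next y=1/10·(-76.283046)+1/2·272.737069≈128.740230
n=9: y≈128.740230, sp=4, e=sp−y≈-124.740230; I≈-71.067255, D=e−e_prev≈-205.023276; u=3/4·(-124.740230)+3/2·(-71.067255)+1·(-205.023276)≈-405.179331; next y=1/10·128.740230+1/2·(-405.179331)≈-189.715642

0 4 13.000 0.000
1 4 -6.125 6.500
2 4 25.591 -2.413
3 4 -22.344 12.554
4 4 52.821 -9.917
5 4 -63.616 25.419
6 4 117.318 -29.266
7 4 -163.713 55.732
8 4 272.737 -76.283
9 4 -405.179 128.740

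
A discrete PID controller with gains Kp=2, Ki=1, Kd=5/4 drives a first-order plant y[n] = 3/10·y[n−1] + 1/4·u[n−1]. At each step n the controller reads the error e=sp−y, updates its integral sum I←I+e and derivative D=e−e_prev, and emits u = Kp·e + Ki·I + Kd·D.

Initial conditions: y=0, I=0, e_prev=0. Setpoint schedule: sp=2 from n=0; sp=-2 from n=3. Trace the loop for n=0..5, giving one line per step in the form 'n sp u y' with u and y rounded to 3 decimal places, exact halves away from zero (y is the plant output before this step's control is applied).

(exact arithmetic carried between steps; '≈' marks a value shown rounded to 6 d.p. or computed from one; I and e_prev carry over from the previous line; the table rounds u and y to 3 d.p., halves away from zero)
n=0: y=0, sp=2, e=sp−y=2; I=2, D=e−e_prev=2; u=2·2+1·2+5/4·2=8.5; next y=3/10·0+1/4·8.5=2.125
n=1: y=2.125, sp=2, e=sp−y=-0.125; I=1.875, D=e−e_prev=-2.125; u=2·(-0.125)+1·1.875+5/4·(-2.125)=-1.03125; next y=3/10·2.125+1/4·(-1.03125)≈0.379688
n=2: y≈0.379688, sp=2, e=sp−y≈1.620313; I≈3.495313, D=e−e_prev≈1.745313; u=2·1.620313+1·3.495313+5/4·1.745313≈8.917578; next y=3/10·0.379688+1/4·8.917578≈2.343301
n=3: y≈2.343301, sp=-2, e=sp−y≈-4.343301; I≈-0.847988, D=e−e_prev≈-5.963613; u=2·(-4.343301)+1·(-0.847988)+5/4·(-5.963613)≈-16.989106; next y=3/10·2.343301+1/4·(-16.989106)≈-3.544286
n=4: y≈-3.544286, sp=-2, e=sp−y≈1.544286; I≈0.696298, D=e−e_prev≈5.887587; u=2·1.544286+1·0.696298+5/4·5.887587≈11.144355; next y=3/10·(-3.544286)+1/4·11.144355≈1.722803
n=5: y≈1.722803, sp=-2, e=sp−y≈-3.722803; I≈-3.026505, D=e−e_prev≈-5.267089; u=2·(-3.722803)+1·(-3.026505)+5/4·(-5.267089)≈-17.055972; next y=3/10·1.722803+1/4·(-17.055972)≈-3.747152

0 2 8.500 0.000
1 2 -1.031 2.125
2 2 8.918 0.380
3 -2 -16.989 2.343
4 -2 11.144 -3.544
5 -2 -17.056 1.723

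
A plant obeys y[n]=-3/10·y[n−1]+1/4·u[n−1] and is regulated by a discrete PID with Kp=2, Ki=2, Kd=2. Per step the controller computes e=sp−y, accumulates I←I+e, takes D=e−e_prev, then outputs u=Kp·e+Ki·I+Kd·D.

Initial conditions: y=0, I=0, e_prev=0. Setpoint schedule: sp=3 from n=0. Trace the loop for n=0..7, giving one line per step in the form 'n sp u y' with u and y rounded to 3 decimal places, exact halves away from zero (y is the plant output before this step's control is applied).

(exact arithmetic carried between steps; '≈' marks a value shown rounded to 6 d.p. or computed from one; I and e_prev carry over from the previous line; the table rounds u and y to 3 d.p., halves away from zero)
n=0: y=0, sp=3, e=sp−y=3; I=3, D=e−e_prev=3; u=2·3+2·3+2·3=18; next y=-3/10·0+1/4·18=4.5
n=1: y=4.5, sp=3, e=sp−y=-1.5; I=1.5, D=e−e_prev=-4.5; u=2·(-1.5)+2·1.5+2·(-4.5)=-9; next y=-3/10·4.5+1/4·(-9)=-3.6
n=2: y=-3.6, sp=3, e=sp−y=6.6; I=8.1, D=e−e_prev=8.1; u=2·6.6+2·8.1+2·8.1=45.6; next y=-3/10·(-3.6)+1/4·45.6=12.48
n=3: y=12.48, sp=3, e=sp−y=-9.48; I=-1.38, D=e−e_prev=-16.08; u=2·(-9.48)+2·(-1.38)+2·(-16.08)=-53.88; next y=-3/10·12.48+1/4·(-53.88)=-17.214
n=4: y=-17.214, sp=3, e=sp−y=20.214; I=18.834, D=e−e_prev=29.694; u=2·20.214+2·18.834+2·29.694=137.484; next y=-3/10·(-17.214)+1/4·137.484=39.5352
n=5: y=39.5352, sp=3, e=sp−y=-36.5352; I=-17.7012, D=e−e_prev=-56.7492; u=2·(-36.5352)+2·(-17.7012)+2·(-56.7492)=-221.9712; next y=-3/10·39.5352+1/4·(-221.9712)=-67.35336
n=6: y=-67.35336, sp=3, e=sp−y=70.35336; I=52.65216, D=e−e_prev=106.88856; u=2·70.35336+2·52.65216+2·106.88856=459.78816; next y=-3/10·(-67.35336)+1/4·459.78816=135.153048
n=7: y=135.153048, sp=3, e=sp−y=-132.153048; I=-79.500888, D=e−e_prev=-202.506408; u=2·(-132.153048)+2·(-79.500888)+2·(-202.506408)=-828.320688; next y=-3/10·135.153048+1/4·(-828.320688)≈-247.626086

0 3 18.000 0.000
1 3 -9.000 4.500
2 3 45.600 -3.600
3 3 -53.880 12.480
4 3 137.484 -17.214
5 3 -221.971 39.535
6 3 459.788 -67.353
7 3 -828.321 135.153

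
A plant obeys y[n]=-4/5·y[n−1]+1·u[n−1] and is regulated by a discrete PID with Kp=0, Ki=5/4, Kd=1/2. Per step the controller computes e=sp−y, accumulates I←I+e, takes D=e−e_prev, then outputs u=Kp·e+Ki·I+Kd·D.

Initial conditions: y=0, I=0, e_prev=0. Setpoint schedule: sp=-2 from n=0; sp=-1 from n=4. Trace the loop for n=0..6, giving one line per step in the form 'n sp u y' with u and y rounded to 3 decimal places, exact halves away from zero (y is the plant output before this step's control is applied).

0 -2 -3.500 0.000
1 -2 1.125 -3.500
2 -2 -11.744 3.925
3 -2 17.478 -14.884
4 -1 -51.542 29.385
5 -1 114.872 -75.050
6 -1 -282.216 174.912

(exact arithmetic carried between steps; '≈' marks a value shown rounded to 6 d.p. or computed from one; I and e_prev carry over from the previous line; the table rounds u and y to 3 d.p., halves away from zero)
n=0: y=0, sp=-2, e=sp−y=-2; I=-2, D=e−e_prev=-2; u=0·(-2)+5/4·(-2)+1/2·(-2)=-3.5; next y=-4/5·0+1·(-3.5)=-3.5
n=1: y=-3.5, sp=-2, e=sp−y=1.5; I=-0.5, D=e−e_prev=3.5; u=0·1.5+5/4·(-0.5)+1/2·3.5=1.125; next y=-4/5·(-3.5)+1·1.125=3.925
n=2: y=3.925, sp=-2, e=sp−y=-5.925; I=-6.425, D=e−e_prev=-7.425; u=0·(-5.925)+5/4·(-6.425)+1/2·(-7.425)=-11.74375; next y=-4/5·3.925+1·(-11.74375)=-14.88375
n=3: y=-14.88375, sp=-2, e=sp−y=12.88375; I=6.45875, D=e−e_prev=18.80875; u=0·12.88375+5/4·6.45875+1/2·18.80875≈17.477813; next y=-4/5·(-14.88375)+1·17.477813≈29.384813
n=4: y≈29.384813, sp=-1, e=sp−y≈-30.384813; I≈-23.926063, D=e−e_prev≈-43.268563; u=0·(-30.384813)+5/4·(-23.926063)+1/2·(-43.268563)≈-51.541859; next y=-4/5·29.384813+1·(-51.541859)≈-75.049709
n=5: y≈-75.049709, sp=-1, e=sp−y≈74.049709; I≈50.123647, D=e−e_prev≈104.434522; u=0·74.049709+5/4·50.123647+1/2·104.434522≈114.871820; next y=-4/5·(-75.049709)+1·114.871820≈174.911587
n=6: y≈174.911587, sp=-1, e=sp−y≈-175.911587; I≈-125.787940, D=e−e_prev≈-249.961296; u=0·(-175.911587)+5/4·(-125.787940)+1/2·(-249.961296)≈-282.215573; next y=-4/5·174.911587+1·(-282.215573)≈-422.144843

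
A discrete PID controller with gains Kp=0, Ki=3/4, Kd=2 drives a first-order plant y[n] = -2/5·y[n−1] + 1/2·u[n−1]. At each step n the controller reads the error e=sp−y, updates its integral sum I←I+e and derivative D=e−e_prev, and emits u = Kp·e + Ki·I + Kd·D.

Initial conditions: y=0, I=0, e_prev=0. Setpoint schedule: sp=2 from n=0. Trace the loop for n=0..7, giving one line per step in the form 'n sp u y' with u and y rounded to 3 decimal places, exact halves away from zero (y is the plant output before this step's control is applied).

0 2 5.500 0.000
1 2 -4.563 2.750
2 2 17.236 -3.381
3 2 -27.708 9.970
4 2 69.502 -17.842
5 2 -135.499 41.888
6 2 301.625 -84.505
7 2 -626.360 184.615

(exact arithmetic carried between steps; '≈' marks a value shown rounded to 6 d.p. or computed from one; I and e_prev carry over from the previous line; the table rounds u and y to 3 d.p., halves away from zero)
n=0: y=0, sp=2, e=sp−y=2; I=2, D=e−e_prev=2; u=0·2+3/4·2+2·2=5.5; next y=-2/5·0+1/2·5.5=2.75
n=1: y=2.75, sp=2, e=sp−y=-0.75; I=1.25, D=e−e_prev=-2.75; u=0·(-0.75)+3/4·1.25+2·(-2.75)=-4.5625; next y=-2/5·2.75+1/2·(-4.5625)=-3.38125
n=2: y=-3.38125, sp=2, e=sp−y=5.38125; I=6.63125, D=e−e_prev=6.13125; u=0·5.38125+3/4·6.63125+2·6.13125≈17.235938; next y=-2/5·(-3.38125)+1/2·17.235938≈9.970469
n=3: y≈9.970469, sp=2, e=sp−y≈-7.970469; I≈-1.339219, D=e−e_prev≈-13.351719; u=0·(-7.970469)+3/4·(-1.339219)+2·(-13.351719)≈-27.707852; next y=-2/5·9.970469+1/2·(-27.707852)≈-17.842113
n=4: y≈-17.842113, sp=2, e=sp−y≈19.842113; I≈18.502895, D=e−e_prev≈27.812582; u=0·19.842113+3/4·18.502895+2·27.812582≈69.502335; next y=-2/5·(-17.842113)+1/2·69.502335≈41.888013
n=5: y≈41.888013, sp=2, e=sp−y≈-39.888013; I≈-21.385118, D=e−e_prev≈-59.730126; u=0·(-39.888013)+3/4·(-21.385118)+2·(-59.730126)≈-135.499091; next y=-2/5·41.888013+1/2·(-135.499091)≈-84.504751
n=6: y≈-84.504751, sp=2, e=sp−y≈86.504751; I≈65.119632, D=e−e_prev≈126.392763; u=0·86.504751+3/4·65.119632+2·126.392763≈301.625251; next y=-2/5·(-84.504751)+1/2·301.625251≈184.614526
n=7: y≈184.614526, sp=2, e=sp−y≈-182.614526; I≈-117.494893, D=e−e_prev≈-269.119276; u=0·(-182.614526)+3/4·(-117.494893)+2·(-269.119276)≈-626.359722; next y=-2/5·184.614526+1/2·(-626.359722)≈-387.025671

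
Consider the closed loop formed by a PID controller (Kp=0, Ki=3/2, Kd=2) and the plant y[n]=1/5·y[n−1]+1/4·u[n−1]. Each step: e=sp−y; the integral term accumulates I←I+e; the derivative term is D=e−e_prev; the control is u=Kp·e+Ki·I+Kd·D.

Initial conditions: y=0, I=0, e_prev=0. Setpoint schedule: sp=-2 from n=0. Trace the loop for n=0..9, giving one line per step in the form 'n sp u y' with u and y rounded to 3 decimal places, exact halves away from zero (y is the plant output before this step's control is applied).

(exact arithmetic carried between steps; '≈' marks a value shown rounded to 6 d.p. or computed from one; I and e_prev carry over from the previous line; the table rounds u and y to 3 d.p., halves away from zero)
n=0: y=0, sp=-2, e=sp−y=-2; I=-2, D=e−e_prev=-2; u=0·(-2)+3/2·(-2)+2·(-2)=-7; next y=1/5·0+1/4·(-7)=-1.75
n=1: y=-1.75, sp=-2, e=sp−y=-0.25; I=-2.25, D=e−e_prev=1.75; u=0·(-0.25)+3/2·(-2.25)+2·1.75=0.125; next y=1/5·(-1.75)+1/4·0.125=-0.31875
n=2: y=-0.31875, sp=-2, e=sp−y=-1.68125; I=-3.93125, D=e−e_prev=-1.43125; u=0·(-1.68125)+3/2·(-3.93125)+2·(-1.43125)=-8.759375; next y=1/5·(-0.31875)+1/4·(-8.759375)≈-2.253594
n=3: y≈-2.253594, sp=-2, e=sp−y≈0.253594; I≈-3.677656, D=e−e_prev≈1.934844; u=0·0.253594+3/2·(-3.677656)+2·1.934844≈-1.646797; next y=1/5·(-2.253594)+1/4·(-1.646797)≈-0.862418
n=4: y≈-0.862418, sp=-2, e=sp−y≈-1.137582; I≈-4.815238, D=e−e_prev≈-1.391176; u=0·(-1.137582)+3/2·(-4.815238)+2·(-1.391176)≈-10.005209; next y=1/5·(-0.862418)+1/4·(-10.005209)≈-2.673786
n=5: y≈-2.673786, sp=-2, e=sp−y≈0.673786; I≈-4.141452, D=e−e_prev≈1.811368; u=0·0.673786+3/2·(-4.141452)+2·1.811368≈-2.589443; next y=1/5·(-2.673786)+1/4·(-2.589443)≈-1.182118
n=6: y≈-1.182118, sp=-2, e=sp−y≈-0.817882; I≈-4.959335, D=e−e_prev≈-1.491668; u=0·(-0.817882)+3/2·(-4.959335)+2·(-1.491668)≈-10.422338; next y=1/5·(-1.182118)+1/4·(-10.422338)≈-2.842008
n=7: y≈-2.842008, sp=-2, e=sp−y≈0.842008; I≈-4.117327, D=e−e_prev≈1.659890; u=0·0.842008+3/2·(-4.117327)+2·1.659890≈-2.856210; next y=1/5·(-2.842008)+1/4·(-2.856210)≈-1.282454
n=8: y≈-1.282454, sp=-2, e=sp−y≈-0.717546; I≈-4.834873, D=e−e_prev≈-1.559554; u=0·(-0.717546)+3/2·(-4.834873)+2·(-1.559554)≈-10.371417; next y=1/5·(-1.282454)+1/4·(-10.371417)≈-2.849345
n=9: y≈-2.849345, sp=-2, e=sp−y≈0.849345; I≈-3.985528, D=e−e_prev≈1.566891; u=0·0.849345+3/2·(-3.985528)+2·1.566891≈-2.844509; next y=1/5·(-2.849345)+1/4·(-2.844509)≈-1.280996

0 -2 -7.000 0.000
1 -2 0.125 -1.750
2 -2 -8.759 -0.319
3 -2 -1.647 -2.254
4 -2 -10.005 -0.862
5 -2 -2.589 -2.674
6 -2 -10.422 -1.182
7 -2 -2.856 -2.842
8 -2 -10.371 -1.282
9 -2 -2.845 -2.849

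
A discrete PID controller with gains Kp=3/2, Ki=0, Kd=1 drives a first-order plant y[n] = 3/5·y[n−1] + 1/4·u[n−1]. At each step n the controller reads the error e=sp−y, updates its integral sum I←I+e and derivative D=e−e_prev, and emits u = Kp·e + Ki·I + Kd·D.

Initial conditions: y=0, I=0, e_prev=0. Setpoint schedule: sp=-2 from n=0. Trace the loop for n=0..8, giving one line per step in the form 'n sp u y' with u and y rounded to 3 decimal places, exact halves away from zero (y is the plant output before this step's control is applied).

(exact arithmetic carried between steps; '≈' marks a value shown rounded to 6 d.p. or computed from one; I and e_prev carry over from the previous line; the table rounds u and y to 3 d.p., halves away from zero)
n=0: y=0, sp=-2, e=sp−y=-2; I=-2, D=e−e_prev=-2; u=3/2·(-2)+0·(-2)+1·(-2)=-5; next y=3/5·0+1/4·(-5)=-1.25
n=1: y=-1.25, sp=-2, e=sp−y=-0.75; I=-2.75, D=e−e_prev=1.25; u=3/2·(-0.75)+0·(-2.75)+1·1.25=0.125; next y=3/5·(-1.25)+1/4·0.125=-0.71875
n=2: y=-0.71875, sp=-2, e=sp−y=-1.28125; I=-4.03125, D=e−e_prev=-0.53125; u=3/2·(-1.28125)+0·(-4.03125)+1·(-0.53125)=-2.453125; next y=3/5·(-0.71875)+1/4·(-2.453125)≈-1.044531
n=3: y≈-1.044531, sp=-2, e=sp−y≈-0.955469; I≈-4.986719, D=e−e_prev≈0.325781; u=3/2·(-0.955469)+0·(-4.986719)+1·0.325781≈-1.107422; next y=3/5·(-1.044531)+1/4·(-1.107422)≈-0.903574
n=4: y≈-0.903574, sp=-2, e=sp−y≈-1.096426; I≈-6.083145, D=e−e_prev≈-0.140957; u=3/2·(-1.096426)+0·(-6.083145)+1·(-0.140957)≈-1.785596; next y=3/5·(-0.903574)+1/4·(-1.785596)≈-0.988543
n=5: y≈-0.988543, sp=-2, e=sp−y≈-1.011457; I≈-7.094601, D=e−e_prev≈0.084969; u=3/2·(-1.011457)+0·(-7.094601)+1·0.084969≈-1.432216; next y=3/5·(-0.988543)+1/4·(-1.432216)≈-0.951180
n=6: y≈-0.951180, sp=-2, e=sp−y≈-1.048820; I≈-8.143421, D=e−e_prev≈-0.037363; u=3/2·(-1.048820)+0·(-8.143421)+1·(-0.037363)≈-1.610594; next y=3/5·(-0.951180)+1/4·(-1.610594)≈-0.973356
n=7: y≈-0.973356, sp=-2, e=sp−y≈-1.026644; I≈-9.170065, D=e−e_prev≈0.022176; u=3/2·(-1.026644)+0·(-9.170065)+1·0.022176≈-1.517789; next y=3/5·(-0.973356)+1/4·(-1.517789)≈-0.963461
n=8: y≈-0.963461, sp=-2, e=sp−y≈-1.036539; I≈-10.206604, D=e−e_prev≈-0.009895; u=3/2·(-1.036539)+0·(-10.206604)+1·(-0.009895)≈-1.564704; next y=3/5·(-0.963461)+1/4·(-1.564704)≈-0.969253

0 -2 -5.000 0.000
1 -2 0.125 -1.250
2 -2 -2.453 -0.719
3 -2 -1.107 -1.045
4 -2 -1.786 -0.904
5 -2 -1.432 -0.989
6 -2 -1.611 -0.951
7 -2 -1.518 -0.973
8 -2 -1.565 -0.963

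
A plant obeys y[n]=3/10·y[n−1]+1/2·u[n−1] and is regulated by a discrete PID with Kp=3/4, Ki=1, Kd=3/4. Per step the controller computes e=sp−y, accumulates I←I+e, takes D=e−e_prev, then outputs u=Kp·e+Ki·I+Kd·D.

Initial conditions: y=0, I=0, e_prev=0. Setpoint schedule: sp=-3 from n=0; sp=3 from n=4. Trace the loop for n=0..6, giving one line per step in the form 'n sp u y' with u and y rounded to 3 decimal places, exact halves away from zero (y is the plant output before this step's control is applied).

0 -3 -7.500 0.000
1 -3 1.125 -3.750
2 -3 -8.906 -0.563
3 -3 1.195 -4.622
4 3 5.190 -0.789
5 3 -0.515 2.358
6 3 7.258 0.450

(exact arithmetic carried between steps; '≈' marks a value shown rounded to 6 d.p. or computed from one; I and e_prev carry over from the previous line; the table rounds u and y to 3 d.p., halves away from zero)
n=0: y=0, sp=-3, e=sp−y=-3; I=-3, D=e−e_prev=-3; u=3/4·(-3)+1·(-3)+3/4·(-3)=-7.5; next y=3/10·0+1/2·(-7.5)=-3.75
n=1: y=-3.75, sp=-3, e=sp−y=0.75; I=-2.25, D=e−e_prev=3.75; u=3/4·0.75+1·(-2.25)+3/4·3.75=1.125; next y=3/10·(-3.75)+1/2·1.125=-0.5625
n=2: y=-0.5625, sp=-3, e=sp−y=-2.4375; I=-4.6875, D=e−e_prev=-3.1875; u=3/4·(-2.4375)+1·(-4.6875)+3/4·(-3.1875)=-8.90625; next y=3/10·(-0.5625)+1/2·(-8.90625)=-4.621875
n=3: y=-4.621875, sp=-3, e=sp−y=1.621875; I=-3.065625, D=e−e_prev=4.059375; u=3/4·1.621875+1·(-3.065625)+3/4·4.059375≈1.195313; next y=3/10·(-4.621875)+1/2·1.195313≈-0.788906
n=4: y≈-0.788906, sp=3, e=sp−y≈3.788906; I≈0.723281, D=e−e_prev≈2.167031; u=3/4·3.788906+1·0.723281+3/4·2.167031≈5.190234; next y=3/10·(-0.788906)+1/2·5.190234≈2.358445
n=5: y≈2.358445, sp=3, e=sp−y≈0.641555; I≈1.364836, D=e−e_prev≈-3.147352; u=3/4·0.641555+1·1.364836+3/4·(-3.147352)≈-0.514512; next y=3/10·2.358445+1/2·(-0.514512)≈0.450278
n=6: y≈0.450278, sp=3, e=sp−y≈2.549722; I≈3.914558, D=e−e_prev≈1.908168; u=3/4·2.549722+1·3.914558+3/4·1.908168≈7.257976; next y=3/10·0.450278+1/2·7.257976≈3.764071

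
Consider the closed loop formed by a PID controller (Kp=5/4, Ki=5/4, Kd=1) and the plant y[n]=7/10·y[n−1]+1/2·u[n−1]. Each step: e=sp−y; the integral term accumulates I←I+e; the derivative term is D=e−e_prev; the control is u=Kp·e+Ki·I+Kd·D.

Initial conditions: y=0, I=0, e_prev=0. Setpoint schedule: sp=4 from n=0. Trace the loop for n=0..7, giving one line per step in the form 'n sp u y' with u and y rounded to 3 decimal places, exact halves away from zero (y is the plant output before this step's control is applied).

(exact arithmetic carried between steps; '≈' marks a value shown rounded to 6 d.p. or computed from one; I and e_prev carry over from the previous line; the table rounds u and y to 3 d.p., halves away from zero)
n=0: y=0, sp=4, e=sp−y=4; I=4, D=e−e_prev=4; u=5/4·4+5/4·4+1·4=14; next y=7/10·0+1/2·14=7
n=1: y=7, sp=4, e=sp−y=-3; I=1, D=e−e_prev=-7; u=5/4·(-3)+5/4·1+1·(-7)=-9.5; next y=7/10·7+1/2·(-9.5)=0.15
n=2: y=0.15, sp=4, e=sp−y=3.85; I=4.85, D=e−e_prev=6.85; u=5/4·3.85+5/4·4.85+1·6.85=17.725; next y=7/10·0.15+1/2·17.725=8.9675
n=3: y=8.9675, sp=4, e=sp−y=-4.9675; I=-0.1175, D=e−e_prev=-8.8175; u=5/4·(-4.9675)+5/4·(-0.1175)+1·(-8.8175)=-15.17375; next y=7/10·8.9675+1/2·(-15.17375)=-1.309625
n=4: y=-1.309625, sp=4, e=sp−y=5.309625; I=5.192125, D=e−e_prev=10.277125; u=5/4·5.309625+5/4·5.192125+1·10.277125≈23.404313; next y=7/10·(-1.309625)+1/2·23.404313≈10.785419
n=5: y≈10.785419, sp=4, e=sp−y≈-6.785419; I≈-1.593294, D=e−e_prev≈-12.095044; u=5/4·(-6.785419)+5/4·(-1.593294)+1·(-12.095044)≈-22.568434; next y=7/10·10.785419+1/2·(-22.568434)≈-3.734424
n=6: y≈-3.734424, sp=4, e=sp−y≈7.734424; I≈6.141130, D=e−e_prev≈14.519843; u=5/4·7.734424+5/4·6.141130+1·14.519843≈31.864286; next y=7/10·(-3.734424)+1/2·31.864286≈13.318046
n=7: y≈13.318046, sp=4, e=sp−y≈-9.318046; I≈-3.176916, D=e−e_prev≈-17.052470; u=5/4·(-9.318046)+5/4·(-3.176916)+1·(-17.052470)≈-32.671172; next y=7/10·13.318046+1/2·(-32.671172)≈-7.012954

0 4 14.000 0.000
1 4 -9.500 7.000
2 4 17.725 0.150
3 4 -15.174 8.968
4 4 23.404 -1.310
5 4 -22.568 10.785
6 4 31.864 -3.734
7 4 -32.671 13.318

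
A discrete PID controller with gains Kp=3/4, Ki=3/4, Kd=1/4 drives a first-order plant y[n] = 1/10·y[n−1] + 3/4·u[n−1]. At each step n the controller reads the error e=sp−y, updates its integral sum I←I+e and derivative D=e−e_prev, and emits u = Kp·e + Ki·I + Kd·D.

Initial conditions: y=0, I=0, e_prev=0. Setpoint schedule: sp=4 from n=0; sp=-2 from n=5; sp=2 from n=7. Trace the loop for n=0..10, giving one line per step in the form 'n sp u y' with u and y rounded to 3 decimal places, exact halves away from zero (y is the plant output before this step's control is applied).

0 4 7.000 0.000
1 4 -0.188 5.250
2 4 8.702 0.384
3 4 -0.619 6.565
4 4 10.155 0.192
5 -2 -12.108 7.635
6 -2 11.944 -8.317
7 2 -9.082 8.126
8 2 14.153 -5.999
9 2 -11.403 10.015
10 2 17.329 -7.551

(exact arithmetic carried between steps; '≈' marks a value shown rounded to 6 d.p. or computed from one; I and e_prev carry over from the previous line; the table rounds u and y to 3 d.p., halves away from zero)
n=0: y=0, sp=4, e=sp−y=4; I=4, D=e−e_prev=4; u=3/4·4+3/4·4+1/4·4=7; next y=1/10·0+3/4·7=5.25
n=1: y=5.25, sp=4, e=sp−y=-1.25; I=2.75, D=e−e_prev=-5.25; u=3/4·(-1.25)+3/4·2.75+1/4·(-5.25)=-0.1875; next y=1/10·5.25+3/4·(-0.1875)=0.384375
n=2: y=0.384375, sp=4, e=sp−y=3.615625; I=6.365625, D=e−e_prev=4.865625; u=3/4·3.615625+3/4·6.365625+1/4·4.865625≈8.702344; next y=1/10·0.384375+3/4·8.702344≈6.565195
n=3: y≈6.565195, sp=4, e=sp−y≈-2.565195; I≈3.800430, D=e−e_prev≈-6.180820; u=3/4·(-2.565195)+3/4·3.800430+1/4·(-6.180820)≈-0.618779; next y=1/10·6.565195+3/4·(-0.618779)≈0.192435
n=4: y≈0.192435, sp=4, e=sp−y≈3.807565; I≈7.607995, D=e−e_prev≈6.372760; u=3/4·3.807565+3/4·7.607995+1/4·6.372760≈10.154860; next y=1/10·0.192435+3/4·10.154860≈7.635388
n=5: y≈7.635388, sp=-2, e=sp−y≈-9.635388; I≈-2.027394, D=e−e_prev≈-13.442953; u=3/4·(-9.635388)+3/4·(-2.027394)+1/4·(-13.442953)≈-12.107825; next y=1/10·7.635388+3/4·(-12.107825)≈-8.317330
n=6: y≈-8.317330, sp=-2, e=sp−y≈6.317330; I≈4.289936, D=e−e_prev≈15.952718; u=3/4·6.317330+3/4·4.289936+1/4·15.952718≈11.943629; next y=1/10·(-8.317330)+3/4·11.943629≈8.125989
n=7: y≈8.125989, sp=2, e=sp−y≈-6.125989; I≈-1.836053, D=e−e_prev≈-12.443318; u=3/4·(-6.125989)+3/4·(-1.836053)+1/4·(-12.443318)≈-9.082361; next y=1/10·8.125989+3/4·(-9.082361)≈-5.999172
n=8: y≈-5.999172, sp=2, e=sp−y≈7.999172; I≈6.163119, D=e−e_prev≈14.125160; u=3/4·7.999172+3/4·6.163119+1/4·14.125160≈14.153008; next y=1/10·(-5.999172)+3/4·14.153008≈10.014839
n=9: y≈10.014839, sp=2, e=sp−y≈-8.014839; I≈-1.851720, D=e−e_prev≈-16.014010; u=3/4·(-8.014839)+3/4·(-1.851720)+1/4·(-16.014010)≈-11.403422; next y=1/10·10.014839+3/4·(-11.403422)≈-7.551082
n=10: y≈-7.551082, sp=2, e=sp−y≈9.551082; I≈7.699362, D=e−e_prev≈17.565921; u=3/4·9.551082+3/4·7.699362+1/4·17.565921≈17.329314; next y=1/10·(-7.551082)+3/4·17.329314≈12.241877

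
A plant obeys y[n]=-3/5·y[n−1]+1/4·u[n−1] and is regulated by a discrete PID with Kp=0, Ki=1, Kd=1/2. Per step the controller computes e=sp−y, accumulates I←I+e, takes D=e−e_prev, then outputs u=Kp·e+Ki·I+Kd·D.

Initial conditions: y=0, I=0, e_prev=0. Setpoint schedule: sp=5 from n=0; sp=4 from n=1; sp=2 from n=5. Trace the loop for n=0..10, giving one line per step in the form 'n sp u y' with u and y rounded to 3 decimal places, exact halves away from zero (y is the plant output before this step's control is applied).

(exact arithmetic carried between steps; '≈' marks a value shown rounded to 6 d.p. or computed from one; I and e_prev carry over from the previous line; the table rounds u and y to 3 d.p., halves away from zero)
n=0: y=0, sp=5, e=sp−y=5; I=5, D=e−e_prev=5; u=0·5+1·5+1/2·5=7.5; next y=-3/5·0+1/4·7.5=1.875
n=1: y=1.875, sp=4, e=sp−y=2.125; I=7.125, D=e−e_prev=-2.875; u=0·2.125+1·7.125+1/2·(-2.875)=5.6875; next y=-3/5·1.875+1/4·5.6875=0.296875
n=2: y=0.296875, sp=4, e=sp−y=3.703125; I=10.828125, D=e−e_prev=1.578125; u=0·3.703125+1·10.828125+1/2·1.578125≈11.617188; next y=-3/5·0.296875+1/4·11.617188≈2.726172
n=3: y≈2.726172, sp=4, e=sp−y≈1.273828; I≈12.101953, D=e−e_prev≈-2.429297; u=0·1.273828+1·12.101953+1/2·(-2.429297)≈10.887305; next y=-3/5·2.726172+1/4·10.887305≈1.086123
n=4: y≈1.086123, sp=4, e=sp−y≈2.913877; I≈15.015830, D=e−e_prev≈1.640049; u=0·2.913877+1·15.015830+1/2·1.640049≈15.835854; next y=-3/5·1.086123+1/4·15.835854≈3.307290
n=5: y≈3.307290, sp=2, e=sp−y≈-1.307290; I≈13.708540, D=e−e_prev≈-4.221167; u=0·(-1.307290)+1·13.708540+1/2·(-4.221167)≈11.597957; next y=-3/5·3.307290+1/4·11.597957≈0.915115
n=6: y≈0.915115, sp=2, e=sp−y≈1.084885; I≈14.793425, D=e−e_prev≈2.392174; u=0·1.084885+1·14.793425+1/2·2.392174≈15.989512; next y=-3/5·0.915115+1/4·15.989512≈3.448309
n=7: y≈3.448309, sp=2, e=sp−y≈-1.448309; I≈13.345116, D=e−e_prev≈-2.533193; u=0·(-1.448309)+1·13.345116+1/2·(-2.533193)≈12.078519; next y=-3/5·3.448309+1/4·12.078519≈0.950645
n=8: y≈0.950645, sp=2, e=sp−y≈1.049355; I≈14.394472, D=e−e_prev≈2.497664; u=0·1.049355+1·14.394472+1/2·2.497664≈15.643304; next y=-3/5·0.950645+1/4·15.643304≈3.340439
n=9: y≈3.340439, sp=2, e=sp−y≈-1.340439; I≈13.054032, D=e−e_prev≈-2.389795; u=0·(-1.340439)+1·13.054032+1/2·(-2.389795)≈11.859135; next y=-3/5·3.340439+1/4·11.859135≈0.960520
n=10: y≈0.960520, sp=2, e=sp−y≈1.039480; I≈14.093512, D=e−e_prev≈2.379919; u=0·1.039480+1·14.093512+1/2·2.379919≈15.283472; next y=-3/5·0.960520+1/4·15.283472≈3.244556

0 5 7.500 0.000
1 4 5.688 1.875
2 4 11.617 0.297
3 4 10.887 2.726
4 4 15.836 1.086
5 2 11.598 3.307
6 2 15.990 0.915
7 2 12.079 3.448
8 2 15.643 0.951
9 2 11.859 3.340
10 2 15.283 0.961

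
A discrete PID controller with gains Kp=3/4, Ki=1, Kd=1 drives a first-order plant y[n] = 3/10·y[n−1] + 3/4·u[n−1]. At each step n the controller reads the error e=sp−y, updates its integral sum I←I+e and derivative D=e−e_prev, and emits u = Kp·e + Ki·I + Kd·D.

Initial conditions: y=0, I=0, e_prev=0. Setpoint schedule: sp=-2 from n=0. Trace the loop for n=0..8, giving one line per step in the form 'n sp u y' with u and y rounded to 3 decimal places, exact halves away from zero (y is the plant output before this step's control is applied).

(exact arithmetic carried between steps; '≈' marks a value shown rounded to 6 d.p. or computed from one; I and e_prev carry over from the previous line; the table rounds u and y to 3 d.p., halves away from zero)
n=0: y=0, sp=-2, e=sp−y=-2; I=-2, D=e−e_prev=-2; u=3/4·(-2)+1·(-2)+1·(-2)=-5.5; next y=3/10·0+3/4·(-5.5)=-4.125
n=1: y=-4.125, sp=-2, e=sp−y=2.125; I=0.125, D=e−e_prev=4.125; u=3/4·2.125+1·0.125+1·4.125=5.84375; next y=3/10·(-4.125)+3/4·5.84375≈3.145313
n=2: y≈3.145313, sp=-2, e=sp−y≈-5.145313; I≈-5.020313, D=e−e_prev≈-7.270313; u=3/4·(-5.145313)+1·(-5.020313)+1·(-7.270313)≈-16.149609; next y=3/10·3.145313+3/4·(-16.149609)≈-11.168613
n=3: y≈-11.168613, sp=-2, e=sp−y≈9.168613; I≈4.148301, D=e−e_prev≈14.313926; u=3/4·9.168613+1·4.148301+1·14.313926≈25.338687; next y=3/10·(-11.168613)+3/4·25.338687≈15.653431
n=4: y≈15.653431, sp=-2, e=sp−y≈-17.653431; I≈-13.505130, D=e−e_prev≈-26.822044; u=3/4·(-17.653431)+1·(-13.505130)+1·(-26.822044)≈-53.567247; next y=3/10·15.653431+3/4·(-53.567247)≈-35.479406
n=5: y≈-35.479406, sp=-2, e=sp−y≈33.479406; I≈19.974276, D=e−e_prev≈51.132837; u=3/4·33.479406+1·19.974276+1·51.132837≈96.216668; next y=3/10·(-35.479406)+3/4·96.216668≈61.518679
n=6: y≈61.518679, sp=-2, e=sp−y≈-63.518679; I≈-43.544403, D=e−e_prev≈-96.998086; u=3/4·(-63.518679)+1·(-43.544403)+1·(-96.998086)≈-188.181498; next y=3/10·61.518679+3/4·(-188.181498)≈-122.680520
n=7: y≈-122.680520, sp=-2, e=sp−y≈120.680520; I≈77.136117, D=e−e_prev≈184.199199; u=3/4·120.680520+1·77.136117+1·184.199199≈351.845706; next y=3/10·(-122.680520)+3/4·351.845706≈227.080123
n=8: y≈227.080123, sp=-2, e=sp−y≈-229.080123; I≈-151.944007, D=e−e_prev≈-349.760643; u=3/4·(-229.080123)+1·(-151.944007)+1·(-349.760643)≈-673.514742; next y=3/10·227.080123+3/4·(-673.514742)≈-437.012020

0 -2 -5.500 0.000
1 -2 5.844 -4.125
2 -2 -16.150 3.145
3 -2 25.339 -11.169
4 -2 -53.567 15.653
5 -2 96.217 -35.479
6 -2 -188.181 61.519
7 -2 351.846 -122.681
8 -2 -673.515 227.080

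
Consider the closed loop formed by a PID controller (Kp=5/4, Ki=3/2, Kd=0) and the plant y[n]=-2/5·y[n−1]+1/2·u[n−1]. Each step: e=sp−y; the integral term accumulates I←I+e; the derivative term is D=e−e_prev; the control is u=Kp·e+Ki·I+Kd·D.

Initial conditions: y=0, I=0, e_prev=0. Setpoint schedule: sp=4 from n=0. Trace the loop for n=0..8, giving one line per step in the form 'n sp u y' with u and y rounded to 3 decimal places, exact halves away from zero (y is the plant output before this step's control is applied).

0 4 11.000 0.000
1 4 1.875 5.500
2 4 18.222 -1.263
3 4 -3.800 9.616
4 4 30.022 -5.746
5 4 -18.763 17.310
6 4 53.714 -16.305
7 4 -52.460 33.379
8 4 104.113 -39.582

(exact arithmetic carried between steps; '≈' marks a value shown rounded to 6 d.p. or computed from one; I and e_prev carry over from the previous line; the table rounds u and y to 3 d.p., halves away from zero)
n=0: y=0, sp=4, e=sp−y=4; I=4, D=e−e_prev=4; u=5/4·4+3/2·4+0·4=11; next y=-2/5·0+1/2·11=5.5
n=1: y=5.5, sp=4, e=sp−y=-1.5; I=2.5, D=e−e_prev=-5.5; u=5/4·(-1.5)+3/2·2.5+0·(-5.5)=1.875; next y=-2/5·5.5+1/2·1.875=-1.2625
n=2: y=-1.2625, sp=4, e=sp−y=5.2625; I=7.7625, D=e−e_prev=6.7625; u=5/4·5.2625+3/2·7.7625+0·6.7625=18.221875; next y=-2/5·(-1.2625)+1/2·18.221875≈9.615938
n=3: y≈9.615938, sp=4, e=sp−y≈-5.615938; I≈2.146563, D=e−e_prev≈-10.878438; u=5/4·(-5.615938)+3/2·2.146563+0·(-10.878438)≈-3.800078; next y=-2/5·9.615938+1/2·(-3.800078)≈-5.746414
n=4: y≈-5.746414, sp=4, e=sp−y≈9.746414; I≈11.892977, D=e−e_prev≈15.362352; u=5/4·9.746414+3/2·11.892977+0·15.362352≈30.022482; next y=-2/5·(-5.746414)+1/2·30.022482≈17.309807
n=5: y≈17.309807, sp=4, e=sp−y≈-13.309807; I≈-1.416830, D=e−e_prev≈-23.056221; u=5/4·(-13.309807)+3/2·(-1.416830)+0·(-23.056221)≈-18.762504; next y=-2/5·17.309807+1/2·(-18.762504)≈-16.305175
n=6: y≈-16.305175, sp=4, e=sp−y≈20.305175; I≈18.888344, D=e−e_prev≈33.614982; u=5/4·20.305175+3/2·18.888344+0·33.614982≈53.713985; next y=-2/5·(-16.305175)+1/2·53.713985≈33.379062
n=7: y≈33.379062, sp=4, e=sp−y≈-29.379062; I≈-10.490718, D=e−e_prev≈-49.684237; u=5/4·(-29.379062)+3/2·(-10.490718)+0·(-49.684237)≈-52.459905; next y=-2/5·33.379062+1/2·(-52.459905)≈-39.581577
n=8: y≈-39.581577, sp=4, e=sp−y≈43.581577; I≈33.090859, D=e−e_prev≈72.960640; u=5/4·43.581577+3/2·33.090859+0·72.960640≈104.113261; next y=-2/5·(-39.581577)+1/2·104.113261≈67.889261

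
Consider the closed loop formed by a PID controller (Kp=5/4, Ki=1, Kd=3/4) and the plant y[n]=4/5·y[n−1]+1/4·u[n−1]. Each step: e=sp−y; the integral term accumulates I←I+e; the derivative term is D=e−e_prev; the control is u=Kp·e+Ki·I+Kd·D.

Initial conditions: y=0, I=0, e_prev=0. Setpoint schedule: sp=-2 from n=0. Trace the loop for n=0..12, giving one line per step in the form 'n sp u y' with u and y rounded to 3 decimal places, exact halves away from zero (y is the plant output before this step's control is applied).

0 -2 -6.000 0.000
1 -2 -2.000 -1.500
2 -2 -3.025 -1.700
3 -2 -2.226 -2.116
4 -2 -2.022 -2.250
5 -2 -1.706 -2.305
6 -2 -1.546 -2.271
7 -2 -1.452 -2.203
8 -2 -1.431 -2.125
9 -2 -1.449 -2.058
10 -2 -1.489 -2.009
11 -2 -1.532 -1.979
12 -2 -1.569 -1.966

(exact arithmetic carried between steps; '≈' marks a value shown rounded to 6 d.p. or computed from one; I and e_prev carry over from the previous line; the table rounds u and y to 3 d.p., halves away from zero)
n=0: y=0, sp=-2, e=sp−y=-2; I=-2, D=e−e_prev=-2; u=5/4·(-2)+1·(-2)+3/4·(-2)=-6; next y=4/5·0+1/4·(-6)=-1.5
n=1: y=-1.5, sp=-2, e=sp−y=-0.5; I=-2.5, D=e−e_prev=1.5; u=5/4·(-0.5)+1·(-2.5)+3/4·1.5=-2; next y=4/5·(-1.5)+1/4·(-2)=-1.7
n=2: y=-1.7, sp=-2, e=sp−y=-0.3; I=-2.8, D=e−e_prev=0.2; u=5/4·(-0.3)+1·(-2.8)+3/4·0.2=-3.025; next y=4/5·(-1.7)+1/4·(-3.025)=-2.11625
n=3: y=-2.11625, sp=-2, e=sp−y=0.11625; I=-2.68375, D=e−e_prev=0.41625; u=5/4·0.11625+1·(-2.68375)+3/4·0.41625=-2.22625; next y=4/5·(-2.11625)+1/4·(-2.22625)≈-2.249563
n=4: y≈-2.249563, sp=-2, e=sp−y≈0.249563; I≈-2.434188, D=e−e_prev≈0.133313; u=5/4·0.249563+1·(-2.434188)+3/4·0.133313≈-2.02225; next y=4/5·(-2.249563)+1/4·(-2.02225)≈-2.305213
n=5: y≈-2.305213, sp=-2, e=sp−y≈0.305213; I≈-2.128975, D=e−e_prev≈0.05565; u=5/4·0.305213+1·(-2.128975)+3/4·0.05565≈-1.705722; next y=4/5·(-2.305213)+1/4·(-1.705722)≈-2.270600
n=6: y≈-2.270600, sp=-2, e=sp−y≈0.270600; I≈-1.858375, D=e−e_prev≈-0.034612; u=5/4·0.270600+1·(-1.858375)+3/4·(-0.034612)≈-1.546083; next y=4/5·(-2.270600)+1/4·(-1.546083)≈-2.203001
n=7: y≈-2.203001, sp=-2, e=sp−y≈0.203001; I≈-1.655373, D=e−e_prev≈-0.067599; u=5/4·0.203001+1·(-1.655373)+3/4·(-0.067599)≈-1.452322; next y=4/5·(-2.203001)+1/4·(-1.452322)≈-2.125481
n=8: y≈-2.125481, sp=-2, e=sp−y≈0.125481; I≈-1.529892, D=e−e_prev≈-0.077520; u=5/4·0.125481+1·(-1.529892)+3/4·(-0.077520)≈-1.431180; next y=4/5·(-2.125481)+1/4·(-1.431180)≈-2.058180
n=9: y≈-2.058180, sp=-2, e=sp−y≈0.058180; I≈-1.471712, D=e−e_prev≈-0.067301; u=5/4·0.058180+1·(-1.471712)+3/4·(-0.067301)≈-1.449463; next y=4/5·(-2.058180)+1/4·(-1.449463)≈-2.008910
n=10: y≈-2.008910, sp=-2, e=sp−y≈0.008910; I≈-1.462802, D=e−e_prev≈-0.049270; u=5/4·0.008910+1·(-1.462802)+3/4·(-0.049270)≈-1.488618; next y=4/5·(-2.008910)+1/4·(-1.488618)≈-1.979282
n=11: y≈-1.979282, sp=-2, e=sp−y≈-0.020718; I≈-1.483520, D=e−e_prev≈-0.029628; u=5/4·(-0.020718)+1·(-1.483520)+3/4·(-0.029628)≈-1.531638; next y=4/5·(-1.979282)+1/4·(-1.531638)≈-1.966335
n=12: y≈-1.966335, sp=-2, e=sp−y≈-0.033665; I≈-1.517185, D=e−e_prev≈-0.012947; u=5/4·(-0.033665)+1·(-1.517185)+3/4·(-0.012947)≈-1.568976; next y=4/5·(-1.966335)+1/4·(-1.568976)≈-1.965312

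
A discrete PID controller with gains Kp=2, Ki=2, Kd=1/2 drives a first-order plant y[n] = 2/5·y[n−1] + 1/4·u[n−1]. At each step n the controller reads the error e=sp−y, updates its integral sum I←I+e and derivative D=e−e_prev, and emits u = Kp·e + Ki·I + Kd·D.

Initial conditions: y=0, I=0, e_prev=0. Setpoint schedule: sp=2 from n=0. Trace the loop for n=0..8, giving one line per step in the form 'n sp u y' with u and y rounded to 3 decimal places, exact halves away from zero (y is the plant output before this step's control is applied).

0 2 9.000 0.000
1 2 1.875 2.250
2 2 6.466 1.369
3 2 3.709 2.164
4 2 5.449 1.793
5 2 4.388 2.079
6 2 5.050 1.929
7 2 4.644 2.034
8 2 4.896 1.975

(exact arithmetic carried between steps; '≈' marks a value shown rounded to 6 d.p. or computed from one; I and e_prev carry over from the previous line; the table rounds u and y to 3 d.p., halves away from zero)
n=0: y=0, sp=2, e=sp−y=2; I=2, D=e−e_prev=2; u=2·2+2·2+1/2·2=9; next y=2/5·0+1/4·9=2.25
n=1: y=2.25, sp=2, e=sp−y=-0.25; I=1.75, D=e−e_prev=-2.25; u=2·(-0.25)+2·1.75+1/2·(-2.25)=1.875; next y=2/5·2.25+1/4·1.875=1.36875
n=2: y=1.36875, sp=2, e=sp−y=0.63125; I=2.38125, D=e−e_prev=0.88125; u=2·0.63125+2·2.38125+1/2·0.88125=6.465625; next y=2/5·1.36875+1/4·6.465625≈2.163906
n=3: y≈2.163906, sp=2, e=sp−y≈-0.163906; I≈2.217344, D=e−e_prev≈-0.795156; u=2·(-0.163906)+2·2.217344+1/2·(-0.795156)≈3.709297; next y=2/5·2.163906+1/4·3.709297≈1.792887
n=4: y≈1.792887, sp=2, e=sp−y≈0.207113; I≈2.424457, D=e−e_prev≈0.371020; u=2·0.207113+2·2.424457+1/2·0.371020≈5.448650; next y=2/5·1.792887+1/4·5.448650≈2.079317
n=5: y≈2.079317, sp=2, e=sp−y≈-0.079317; I≈2.345140, D=e−e_prev≈-0.286431; u=2·(-0.079317)+2·2.345140+1/2·(-0.286431)≈4.388430; next y=2/5·2.079317+1/4·4.388430≈1.928834
n=6: y≈1.928834, sp=2, e=sp−y≈0.071166; I≈2.416305, D=e−e_prev≈0.150483; u=2·0.071166+2·2.416305+1/2·0.150483≈5.050184; next y=2/5·1.928834+1/4·5.050184≈2.034080
n=7: y≈2.034080, sp=2, e=sp−y≈-0.034080; I≈2.382226, D=e−e_prev≈-0.105245; u=2·(-0.034080)+2·2.382226+1/2·(-0.105245)≈4.643670; next y=2/5·2.034080+1/4·4.643670≈1.974549
n=8: y≈1.974549, sp=2, e=sp−y≈0.025451; I≈2.407677, D=e−e_prev≈0.059530; u=2·0.025451+2·2.407677+1/2·0.059530≈4.896020; next y=2/5·1.974549+1/4·4.896020≈2.013825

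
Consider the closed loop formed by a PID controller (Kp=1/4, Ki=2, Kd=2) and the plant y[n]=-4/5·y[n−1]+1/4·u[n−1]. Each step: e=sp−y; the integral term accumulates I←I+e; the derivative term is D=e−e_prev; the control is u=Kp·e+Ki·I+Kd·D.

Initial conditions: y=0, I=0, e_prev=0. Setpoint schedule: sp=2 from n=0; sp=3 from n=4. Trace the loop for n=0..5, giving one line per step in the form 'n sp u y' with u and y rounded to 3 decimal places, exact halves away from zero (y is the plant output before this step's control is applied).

(exact arithmetic carried between steps; '≈' marks a value shown rounded to 6 d.p. or computed from one; I and e_prev carry over from the previous line; the table rounds u and y to 3 d.p., halves away from zero)
n=0: y=0, sp=2, e=sp−y=2; I=2, D=e−e_prev=2; u=1/4·2+2·2+2·2=8.5; next y=-4/5·0+1/4·8.5=2.125
n=1: y=2.125, sp=2, e=sp−y=-0.125; I=1.875, D=e−e_prev=-2.125; u=1/4·(-0.125)+2·1.875+2·(-2.125)=-0.53125; next y=-4/5·2.125+1/4·(-0.53125)≈-1.832813
n=2: y≈-1.832813, sp=2, e=sp−y≈3.832813; I≈5.707813, D=e−e_prev≈3.957813; u=1/4·3.832813+2·5.707813+2·3.957813≈20.289453; next y=-4/5·(-1.832813)+1/4·20.289453≈6.538613
n=3: y≈6.538613, sp=2, e=sp−y≈-4.538613; I≈1.169199, D=e−e_prev≈-8.371426; u=1/4·(-4.538613)+2·1.169199+2·(-8.371426)≈-15.539106; next y=-4/5·6.538613+1/4·(-15.539106)≈-9.115667
n=4: y≈-9.115667, sp=3, e=sp−y≈12.115667; I≈13.284866, D=e−e_prev≈16.654281; u=1/4·12.115667+2·13.284866+2·16.654281≈62.907211; next y=-4/5·(-9.115667)+1/4·62.907211≈23.019336
n=5: y≈23.019336, sp=3, e=sp−y≈-20.019336; I≈-6.734470, D=e−e_prev≈-32.135004; u=1/4·(-20.019336)+2·(-6.734470)+2·(-32.135004)≈-82.743782; next y=-4/5·23.019336+1/4·(-82.743782)≈-39.101415

0 2 8.500 0.000
1 2 -0.531 2.125
2 2 20.289 -1.833
3 2 -15.539 6.539
4 3 62.907 -9.116
5 3 -82.744 23.019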